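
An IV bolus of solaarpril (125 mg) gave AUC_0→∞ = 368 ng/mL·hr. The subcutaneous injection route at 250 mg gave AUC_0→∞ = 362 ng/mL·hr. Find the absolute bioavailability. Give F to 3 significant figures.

F = 0.492

F = (AUC_ev / D_ev) / (AUC_iv / D_iv)
  = (362/250) / (368/125)
  = 1.448 / 2.944 = 0.4918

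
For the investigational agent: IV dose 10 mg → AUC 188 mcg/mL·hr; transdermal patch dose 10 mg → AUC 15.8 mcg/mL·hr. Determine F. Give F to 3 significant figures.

F = (AUC_ev / D_ev) / (AUC_iv / D_iv)
  = (15.8/10) / (188/10)
  = 1.58 / 18.8 = 0.0840

F = 0.0840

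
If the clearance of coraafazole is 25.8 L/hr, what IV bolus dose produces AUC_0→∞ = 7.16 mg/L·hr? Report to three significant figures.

Dose = 185 mg

Dose_iv = CL × AUC_0→∞
     = 25.8 × 7.16 = 184.728 mg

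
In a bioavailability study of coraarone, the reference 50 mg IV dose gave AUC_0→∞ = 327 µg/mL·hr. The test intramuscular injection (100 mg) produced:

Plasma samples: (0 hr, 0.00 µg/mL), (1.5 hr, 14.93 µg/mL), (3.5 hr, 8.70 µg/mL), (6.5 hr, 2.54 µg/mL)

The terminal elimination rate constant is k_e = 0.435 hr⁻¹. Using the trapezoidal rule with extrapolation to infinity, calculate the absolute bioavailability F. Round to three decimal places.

Trapezoidal AUC_0→6.5 (intramuscular injection):
  [0→1.5]: (0.00+14.93)/2 × 1.5 = 11.1975
  [1.5→3.5]: (14.93+8.70)/2 × 2 = 23.63
  [3.5→6.5]: (8.70+2.54)/2 × 3 = 16.86
  Sum = 51.6875 µg/mL·hr
Tail: C_last/k_e = 2.54/0.435 = 5.839
AUC_0→∞ (intramuscular injection) = 51.6875 + 5.839 = 57.5265 µg/mL·hr
F = (AUC_ev/D_ev)/(AUC_iv/D_iv) = (57.5265/100)/(327/50) = 0.575265/6.54 = 0.0880

F = 0.088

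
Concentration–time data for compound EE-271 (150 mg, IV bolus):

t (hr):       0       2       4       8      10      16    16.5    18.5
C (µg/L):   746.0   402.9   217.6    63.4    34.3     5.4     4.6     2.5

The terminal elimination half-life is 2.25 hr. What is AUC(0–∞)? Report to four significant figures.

AUC = 2566 µg/L·hr

Trapezoidal AUC_0→18.5:
  [0→2]: (746.0+402.9)/2 × 2 = 1148.9
  [2→4]: (402.9+217.6)/2 × 2 = 620.5
  [4→8]: (217.6+63.4)/2 × 4 = 562.0
  [8→10]: (63.4+34.3)/2 × 2 = 97.7
  [10→16]: (34.3+5.4)/2 × 6 = 119.1
  [16→16.5]: (5.4+4.6)/2 × 0.5 = 2.5
  [16.5→18.5]: (4.6+2.5)/2 × 2 = 7.1
  Sum = 2557.8 µg/L·hr
k_e = ln2 / t½ = 0.693147 / 2.25 = 0.3081 hr^-1
Extrapolated tail: C_last / k_e = 2.5 / 0.3081 = 8.114
AUC_0→∞ = 2557.8 + 8.114 = 2565.914 µg/L·hr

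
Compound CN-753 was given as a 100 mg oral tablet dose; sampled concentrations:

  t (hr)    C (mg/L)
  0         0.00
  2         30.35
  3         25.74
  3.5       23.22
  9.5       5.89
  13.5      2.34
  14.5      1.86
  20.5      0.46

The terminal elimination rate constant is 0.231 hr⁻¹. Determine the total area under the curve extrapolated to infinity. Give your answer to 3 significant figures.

AUC = 185 mg/L·hr

Trapezoidal AUC_0→20.5:
  [0→2]: (0.00+30.35)/2 × 2 = 30.35
  [2→3]: (30.35+25.74)/2 × 1 = 28.045
  [3→3.5]: (25.74+23.22)/2 × 0.5 = 12.24
  [3.5→9.5]: (23.22+5.89)/2 × 6 = 87.33
  [9.5→13.5]: (5.89+2.34)/2 × 4 = 16.46
  [13.5→14.5]: (2.34+1.86)/2 × 1 = 2.1
  [14.5→20.5]: (1.86+0.46)/2 × 6 = 6.96
  Sum = 183.485 mg/L·hr
Extrapolated tail: C_last / k_e = 0.46 / 0.231 = 1.991
AUC_0→∞ = 183.485 + 1.991 = 185.476 mg/L·hr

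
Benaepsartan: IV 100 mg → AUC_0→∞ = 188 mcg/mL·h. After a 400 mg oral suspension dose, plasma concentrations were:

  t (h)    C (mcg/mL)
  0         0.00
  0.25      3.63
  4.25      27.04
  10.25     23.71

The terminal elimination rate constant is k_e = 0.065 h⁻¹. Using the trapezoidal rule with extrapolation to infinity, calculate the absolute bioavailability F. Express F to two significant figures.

F = 0.77

Trapezoidal AUC_0→10.25 (oral suspension):
  [0→0.25]: (0.00+3.63)/2 × 0.25 = 0.45375
  [0.25→4.25]: (3.63+27.04)/2 × 4 = 61.34
  [4.25→10.25]: (27.04+23.71)/2 × 6 = 152.25
  Sum = 214.04375 mcg/mL·h
Tail: C_last/k_e = 23.71/0.065 = 364.769
AUC_0→∞ (oral suspension) = 214.04375 + 364.769 = 578.81275 mcg/mL·h
F = (AUC_ev/D_ev)/(AUC_iv/D_iv) = (578.81275/400)/(188/100) = 1.44703/1.88 = 0.7697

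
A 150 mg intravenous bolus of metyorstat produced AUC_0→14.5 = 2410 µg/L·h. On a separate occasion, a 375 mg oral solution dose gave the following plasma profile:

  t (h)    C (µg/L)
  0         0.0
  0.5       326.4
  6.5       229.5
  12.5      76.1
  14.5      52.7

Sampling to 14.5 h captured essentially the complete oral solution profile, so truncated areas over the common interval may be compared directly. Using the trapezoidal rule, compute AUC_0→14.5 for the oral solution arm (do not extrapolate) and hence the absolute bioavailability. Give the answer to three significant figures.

F = 0.464

Trapezoidal AUC_0→14.5 (oral solution):
  [0→0.5]: (0.0+326.4)/2 × 0.5 = 81.6
  [0.5→6.5]: (326.4+229.5)/2 × 6 = 1667.7
  [6.5→12.5]: (229.5+76.1)/2 × 6 = 916.8
  [12.5→14.5]: (76.1+52.7)/2 × 2 = 128.8
  Sum = 2794.9 µg/L·h
F = (AUC_ev/D_ev)/(AUC_iv/D_iv) = (2794.9/375)/(2410/150) = 7.45307/16.0667 = 0.4639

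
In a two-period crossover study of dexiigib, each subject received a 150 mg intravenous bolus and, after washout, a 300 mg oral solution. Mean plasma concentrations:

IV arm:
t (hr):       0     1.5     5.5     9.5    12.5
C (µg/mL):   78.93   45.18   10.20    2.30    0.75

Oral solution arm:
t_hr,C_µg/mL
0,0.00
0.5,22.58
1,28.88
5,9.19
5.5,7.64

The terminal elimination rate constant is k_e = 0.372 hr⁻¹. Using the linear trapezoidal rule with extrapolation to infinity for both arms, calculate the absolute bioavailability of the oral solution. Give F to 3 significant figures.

Trapezoidal AUC_0→12.5 (IV):
  [0→1.5]: (78.93+45.18)/2 × 1.5 = 93.0825
  [1.5→5.5]: (45.18+10.20)/2 × 4 = 110.76
  [5.5→9.5]: (10.20+2.30)/2 × 4 = 25.0
  [9.5→12.5]: (2.30+0.75)/2 × 3 = 4.575
  Sum = 233.4175 µg/mL·hr
IV tail: 0.75/0.372 = 2.016; AUC_iv,0→∞ = 233.4175 + 2.016 = 235.4335 µg/mL·hr
Trapezoidal AUC_0→5.5 (oral solution):
  [0→0.5]: (0.00+22.58)/2 × 0.5 = 5.645
  [0.5→1]: (22.58+28.88)/2 × 0.5 = 12.865
  [1→5]: (28.88+9.19)/2 × 4 = 76.14
  [5→5.5]: (9.19+7.64)/2 × 0.5 = 4.2075
  Sum = 98.8575 µg/mL·hr
oral solution tail: 7.64/0.372 = 20.538; AUC_ev,0→∞ = 98.8575 + 20.538 = 119.3955 µg/mL·hr
F = (AUC_ev/D_ev)/(AUC_iv/D_iv) = (119.3955/300)/(235.4335/150) = 0.397985/1.56956 = 0.2536

F = 0.254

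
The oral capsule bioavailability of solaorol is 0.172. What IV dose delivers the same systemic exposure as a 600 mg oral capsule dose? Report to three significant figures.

Systemic exposure from an extravascular dose = F × D_ev, so the equivalent IV dose is F × D_ev.
D_iv = F × D_ev = 0.172 × 600 = 103.2 mg

D_iv = 103 mg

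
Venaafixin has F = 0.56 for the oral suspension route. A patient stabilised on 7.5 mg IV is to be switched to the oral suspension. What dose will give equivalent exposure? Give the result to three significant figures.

D_oral = 13.4 mg

For equal systemic exposure: F × D_ev = D_iv
D_ev = D_iv / F = 7.5 / 0.56 = 13.3929 mg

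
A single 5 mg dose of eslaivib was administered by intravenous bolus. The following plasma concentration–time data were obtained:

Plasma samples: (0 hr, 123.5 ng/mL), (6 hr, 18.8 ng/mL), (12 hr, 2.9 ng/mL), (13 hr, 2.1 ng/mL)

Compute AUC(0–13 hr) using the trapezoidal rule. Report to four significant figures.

Trapezoidal AUC_0→13:
  [0→6]: (123.5+18.8)/2 × 6 = 426.9
  [6→12]: (18.8+2.9)/2 × 6 = 65.1
  [12→13]: (2.9+2.1)/2 × 1 = 2.5
  Sum = 494.5 ng/mL·hr

AUC = 494.5 ng/mL·hr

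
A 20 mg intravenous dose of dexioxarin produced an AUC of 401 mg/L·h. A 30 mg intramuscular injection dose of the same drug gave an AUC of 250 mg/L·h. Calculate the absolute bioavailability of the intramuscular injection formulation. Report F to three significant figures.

F = 0.416

F = (AUC_ev / D_ev) / (AUC_iv / D_iv)
  = (250/30) / (401/20)
  = 8.33333 / 20.05 = 0.4156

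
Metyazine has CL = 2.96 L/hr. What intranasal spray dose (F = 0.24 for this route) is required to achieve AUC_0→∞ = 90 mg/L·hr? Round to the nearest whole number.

Dose = 1110 mg

Dose = CL × AUC_0→∞ / F
     = 2.96 × 90 / 0.24 = 1110 mg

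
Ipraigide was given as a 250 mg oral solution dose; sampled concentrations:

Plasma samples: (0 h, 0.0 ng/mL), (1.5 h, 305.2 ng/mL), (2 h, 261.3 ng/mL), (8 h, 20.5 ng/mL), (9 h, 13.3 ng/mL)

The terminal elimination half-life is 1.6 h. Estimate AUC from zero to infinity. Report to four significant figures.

AUC = 1264 ng/mL·h

Trapezoidal AUC_0→9:
  [0→1.5]: (0.0+305.2)/2 × 1.5 = 228.9
  [1.5→2]: (305.2+261.3)/2 × 0.5 = 141.625
  [2→8]: (261.3+20.5)/2 × 6 = 845.4
  [8→9]: (20.5+13.3)/2 × 1 = 16.9
  Sum = 1232.825 ng/mL·h
k_e = ln2 / t½ = 0.693147 / 1.6 = 0.4332 h^-1
Extrapolated tail: C_last / k_e = 13.3 / 0.4332 = 30.702
AUC_0→∞ = 1232.825 + 30.702 = 1263.527 ng/mL·h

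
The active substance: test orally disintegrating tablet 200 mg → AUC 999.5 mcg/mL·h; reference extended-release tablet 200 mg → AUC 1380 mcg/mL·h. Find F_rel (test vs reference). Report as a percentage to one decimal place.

F_rel = 72.4%

F_rel = (AUC_test/D_test) / (AUC_ref/D_ref)
      = (999.5/200) / (1380/200)
      = 4.9975 / 6.9 = 0.7243 = 72.43%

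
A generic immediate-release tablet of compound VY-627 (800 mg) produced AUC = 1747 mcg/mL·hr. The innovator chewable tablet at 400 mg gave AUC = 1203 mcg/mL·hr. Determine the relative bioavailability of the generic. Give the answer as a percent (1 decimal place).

F_rel = (AUC_test/D_test) / (AUC_ref/D_ref)
      = (1747/800) / (1203/400)
      = 2.18375 / 3.0075 = 0.7261 = 72.61%

F_rel = 72.6%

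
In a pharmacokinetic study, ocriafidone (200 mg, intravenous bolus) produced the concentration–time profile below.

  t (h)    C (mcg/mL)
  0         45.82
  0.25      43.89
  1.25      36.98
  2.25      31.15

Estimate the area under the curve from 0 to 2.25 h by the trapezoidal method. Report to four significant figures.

AUC = 85.71 mcg/mL·h

Trapezoidal AUC_0→2.25:
  [0→0.25]: (45.82+43.89)/2 × 0.25 = 11.21375
  [0.25→1.25]: (43.89+36.98)/2 × 1 = 40.435
  [1.25→2.25]: (36.98+31.15)/2 × 1 = 34.065
  Sum = 85.71375 mcg/mL·h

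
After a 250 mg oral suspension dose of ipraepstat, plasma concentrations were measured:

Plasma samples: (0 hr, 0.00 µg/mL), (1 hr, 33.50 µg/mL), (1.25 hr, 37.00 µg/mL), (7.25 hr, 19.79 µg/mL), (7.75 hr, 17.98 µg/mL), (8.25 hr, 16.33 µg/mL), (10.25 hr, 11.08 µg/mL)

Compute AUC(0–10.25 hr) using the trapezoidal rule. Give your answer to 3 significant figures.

AUC = 241 µg/mL·hr

Trapezoidal AUC_0→10.25:
  [0→1]: (0.00+33.50)/2 × 1 = 16.75
  [1→1.25]: (33.50+37.00)/2 × 0.25 = 8.8125
  [1.25→7.25]: (37.00+19.79)/2 × 6 = 170.37
  [7.25→7.75]: (19.79+17.98)/2 × 0.5 = 9.4425
  [7.75→8.25]: (17.98+16.33)/2 × 0.5 = 8.5775
  [8.25→10.25]: (16.33+11.08)/2 × 2 = 27.41
  Sum = 241.3625 µg/mL·hr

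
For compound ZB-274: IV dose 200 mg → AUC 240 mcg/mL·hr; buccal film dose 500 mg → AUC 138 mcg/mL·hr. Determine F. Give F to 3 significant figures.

F = 0.230

F = (AUC_ev / D_ev) / (AUC_iv / D_iv)
  = (138/500) / (240/200)
  = 0.276 / 1.2 = 0.2300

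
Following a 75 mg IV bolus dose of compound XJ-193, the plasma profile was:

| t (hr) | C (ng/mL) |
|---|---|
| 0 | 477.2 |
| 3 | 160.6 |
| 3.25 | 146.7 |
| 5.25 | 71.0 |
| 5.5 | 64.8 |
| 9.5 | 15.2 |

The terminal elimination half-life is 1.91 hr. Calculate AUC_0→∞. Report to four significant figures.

AUC = 1432 ng/mL·hr

Trapezoidal AUC_0→9.5:
  [0→3]: (477.2+160.6)/2 × 3 = 956.7
  [3→3.25]: (160.6+146.7)/2 × 0.25 = 38.4125
  [3.25→5.25]: (146.7+71.0)/2 × 2 = 217.7
  [5.25→5.5]: (71.0+64.8)/2 × 0.25 = 16.975
  [5.5→9.5]: (64.8+15.2)/2 × 4 = 160.0
  Sum = 1389.7875 ng/mL·hr
k_e = ln2 / t½ = 0.693147 / 1.91 = 0.3629 hr^-1
Extrapolated tail: C_last / k_e = 15.2 / 0.3629 = 41.885
AUC_0→∞ = 1389.7875 + 41.885 = 1431.6725 ng/mL·hr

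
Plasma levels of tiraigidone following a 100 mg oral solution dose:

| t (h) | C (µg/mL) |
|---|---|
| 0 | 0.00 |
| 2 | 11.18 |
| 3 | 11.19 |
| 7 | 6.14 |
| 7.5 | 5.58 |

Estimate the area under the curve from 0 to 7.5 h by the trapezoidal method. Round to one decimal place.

Trapezoidal AUC_0→7.5:
  [0→2]: (0.00+11.18)/2 × 2 = 11.18
  [2→3]: (11.18+11.19)/2 × 1 = 11.185
  [3→7]: (11.19+6.14)/2 × 4 = 34.66
  [7→7.5]: (6.14+5.58)/2 × 0.5 = 2.93
  Sum = 59.955 µg/mL·h

AUC = 60.0 µg/mL·h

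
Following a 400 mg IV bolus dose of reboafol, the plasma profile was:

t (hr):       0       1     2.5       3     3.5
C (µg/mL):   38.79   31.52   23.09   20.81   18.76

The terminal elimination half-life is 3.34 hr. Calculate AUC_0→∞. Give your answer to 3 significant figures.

AUC = 187 µg/mL·hr

Trapezoidal AUC_0→3.5:
  [0→1]: (38.79+31.52)/2 × 1 = 35.155
  [1→2.5]: (31.52+23.09)/2 × 1.5 = 40.9575
  [2.5→3]: (23.09+20.81)/2 × 0.5 = 10.975
  [3→3.5]: (20.81+18.76)/2 × 0.5 = 9.8925
  Sum = 96.98 µg/mL·hr
k_e = ln2 / t½ = 0.693147 / 3.34 = 0.2075 hr^-1
Extrapolated tail: C_last / k_e = 18.76 / 0.2075 = 90.410
AUC_0→∞ = 96.98 + 90.410 = 187.39 µg/mL·hr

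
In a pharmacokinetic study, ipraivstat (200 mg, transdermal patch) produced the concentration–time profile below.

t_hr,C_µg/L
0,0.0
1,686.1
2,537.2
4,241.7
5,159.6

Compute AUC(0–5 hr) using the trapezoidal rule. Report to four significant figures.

Trapezoidal AUC_0→5:
  [0→1]: (0.0+686.1)/2 × 1 = 343.05
  [1→2]: (686.1+537.2)/2 × 1 = 611.65
  [2→4]: (537.2+241.7)/2 × 2 = 778.9
  [4→5]: (241.7+159.6)/2 × 1 = 200.65
  Sum = 1934.25 µg/L·hr

AUC = 1934 µg/L·hr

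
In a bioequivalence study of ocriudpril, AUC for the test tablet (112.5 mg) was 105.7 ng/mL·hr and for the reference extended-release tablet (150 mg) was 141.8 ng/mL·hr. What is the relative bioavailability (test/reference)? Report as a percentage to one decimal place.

F_rel = 99.4%

F_rel = (AUC_test/D_test) / (AUC_ref/D_ref)
      = (105.7/112.5) / (141.8/150)
      = 0.939556 / 0.945333 = 0.9939 = 99.39%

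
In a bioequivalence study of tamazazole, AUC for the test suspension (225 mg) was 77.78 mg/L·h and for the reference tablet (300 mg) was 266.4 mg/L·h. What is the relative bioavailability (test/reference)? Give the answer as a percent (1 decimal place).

F_rel = (AUC_test/D_test) / (AUC_ref/D_ref)
      = (77.78/225) / (266.4/300)
      = 0.345689 / 0.888 = 0.3893 = 38.93%

F_rel = 38.9%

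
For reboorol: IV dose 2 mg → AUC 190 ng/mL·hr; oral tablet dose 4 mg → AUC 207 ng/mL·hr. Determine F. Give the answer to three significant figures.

F = (AUC_ev / D_ev) / (AUC_iv / D_iv)
  = (207/4) / (190/2)
  = 51.75 / 95 = 0.5447

F = 0.545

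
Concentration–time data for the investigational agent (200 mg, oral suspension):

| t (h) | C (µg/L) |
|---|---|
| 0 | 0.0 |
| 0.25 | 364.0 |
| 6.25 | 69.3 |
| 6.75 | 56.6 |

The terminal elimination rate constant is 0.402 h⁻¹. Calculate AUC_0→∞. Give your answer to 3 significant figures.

Trapezoidal AUC_0→6.75:
  [0→0.25]: (0.0+364.0)/2 × 0.25 = 45.5
  [0.25→6.25]: (364.0+69.3)/2 × 6 = 1299.9
  [6.25→6.75]: (69.3+56.6)/2 × 0.5 = 31.475
  Sum = 1376.875 µg/L·h
Extrapolated tail: C_last / k_e = 56.6 / 0.402 = 140.796
AUC_0→∞ = 1376.875 + 140.796 = 1517.671 µg/L·h

AUC = 1520 µg/L·h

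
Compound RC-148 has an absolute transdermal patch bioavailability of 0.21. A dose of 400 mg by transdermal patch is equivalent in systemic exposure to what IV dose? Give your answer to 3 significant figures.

D_iv = 84.0 mg

Systemic exposure from an extravascular dose = F × D_ev, so the equivalent IV dose is F × D_ev.
D_iv = F × D_ev = 0.21 × 400 = 84 mg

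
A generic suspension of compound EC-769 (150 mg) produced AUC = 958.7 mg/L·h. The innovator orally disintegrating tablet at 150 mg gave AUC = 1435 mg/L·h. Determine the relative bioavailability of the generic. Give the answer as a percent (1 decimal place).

F_rel = 66.8%

F_rel = (AUC_test/D_test) / (AUC_ref/D_ref)
      = (958.7/150) / (1435/150)
      = 6.39133 / 9.56667 = 0.6681 = 66.81%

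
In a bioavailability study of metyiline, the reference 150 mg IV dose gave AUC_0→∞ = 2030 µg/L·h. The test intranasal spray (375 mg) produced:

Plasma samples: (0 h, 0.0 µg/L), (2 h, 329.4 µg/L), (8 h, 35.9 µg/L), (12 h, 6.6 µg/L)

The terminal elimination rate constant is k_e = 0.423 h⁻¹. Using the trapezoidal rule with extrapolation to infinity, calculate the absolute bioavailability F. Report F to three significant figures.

Trapezoidal AUC_0→12 (intranasal spray):
  [0→2]: (0.0+329.4)/2 × 2 = 329.4
  [2→8]: (329.4+35.9)/2 × 6 = 1095.9
  [8→12]: (35.9+6.6)/2 × 4 = 85.0
  Sum = 1510.3 µg/L·h
Tail: C_last/k_e = 6.6/0.423 = 15.603
AUC_0→∞ (intranasal spray) = 1510.3 + 15.603 = 1525.903 µg/L·h
F = (AUC_ev/D_ev)/(AUC_iv/D_iv) = (1525.903/375)/(2030/150) = 4.06907/13.5333 = 0.3007

F = 0.301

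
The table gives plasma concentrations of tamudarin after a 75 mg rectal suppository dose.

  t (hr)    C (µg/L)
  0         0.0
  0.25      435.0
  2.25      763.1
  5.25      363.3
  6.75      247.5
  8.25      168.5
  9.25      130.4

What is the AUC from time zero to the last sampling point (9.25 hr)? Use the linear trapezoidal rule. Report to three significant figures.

AUC = 3860 µg/L·hr

Trapezoidal AUC_0→9.25:
  [0→0.25]: (0.0+435.0)/2 × 0.25 = 54.375
  [0.25→2.25]: (435.0+763.1)/2 × 2 = 1198.1
  [2.25→5.25]: (763.1+363.3)/2 × 3 = 1689.6
  [5.25→6.75]: (363.3+247.5)/2 × 1.5 = 458.1
  [6.75→8.25]: (247.5+168.5)/2 × 1.5 = 312.0
  [8.25→9.25]: (168.5+130.4)/2 × 1 = 149.45
  Sum = 3861.625 µg/L·hr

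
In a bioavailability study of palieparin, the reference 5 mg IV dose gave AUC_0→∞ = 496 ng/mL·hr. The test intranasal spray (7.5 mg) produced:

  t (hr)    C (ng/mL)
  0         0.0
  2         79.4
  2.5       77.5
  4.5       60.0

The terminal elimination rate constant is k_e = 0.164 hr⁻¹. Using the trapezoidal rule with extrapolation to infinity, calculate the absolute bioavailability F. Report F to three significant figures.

F = 0.836

Trapezoidal AUC_0→4.5 (intranasal spray):
  [0→2]: (0.0+79.4)/2 × 2 = 79.4
  [2→2.5]: (79.4+77.5)/2 × 0.5 = 39.225
  [2.5→4.5]: (77.5+60.0)/2 × 2 = 137.5
  Sum = 256.125 ng/mL·hr
Tail: C_last/k_e = 60.0/0.164 = 365.854
AUC_0→∞ (intranasal spray) = 256.125 + 365.854 = 621.979 ng/mL·hr
F = (AUC_ev/D_ev)/(AUC_iv/D_iv) = (621.979/7.5)/(496/5) = 82.9305/99.2 = 0.8360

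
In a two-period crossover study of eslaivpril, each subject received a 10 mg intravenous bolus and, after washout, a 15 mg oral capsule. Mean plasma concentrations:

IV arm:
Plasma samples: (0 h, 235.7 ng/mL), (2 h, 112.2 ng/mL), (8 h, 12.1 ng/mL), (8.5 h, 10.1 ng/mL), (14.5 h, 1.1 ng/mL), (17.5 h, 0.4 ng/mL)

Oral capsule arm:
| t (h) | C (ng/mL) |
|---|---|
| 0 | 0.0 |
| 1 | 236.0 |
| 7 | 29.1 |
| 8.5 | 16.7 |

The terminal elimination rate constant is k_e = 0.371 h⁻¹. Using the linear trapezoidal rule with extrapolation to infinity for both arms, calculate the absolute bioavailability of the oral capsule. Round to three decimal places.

Trapezoidal AUC_0→17.5 (IV):
  [0→2]: (235.7+112.2)/2 × 2 = 347.9
  [2→8]: (112.2+12.1)/2 × 6 = 372.9
  [8→8.5]: (12.1+10.1)/2 × 0.5 = 5.55
  [8.5→14.5]: (10.1+1.1)/2 × 6 = 33.6
  [14.5→17.5]: (1.1+0.4)/2 × 3 = 2.25
  Sum = 762.2 ng/mL·h
IV tail: 0.4/0.371 = 1.078; AUC_iv,0→∞ = 762.2 + 1.078 = 763.278 ng/mL·h
Trapezoidal AUC_0→8.5 (oral capsule):
  [0→1]: (0.0+236.0)/2 × 1 = 118.0
  [1→7]: (236.0+29.1)/2 × 6 = 795.3
  [7→8.5]: (29.1+16.7)/2 × 1.5 = 34.35
  Sum = 947.65 ng/mL·h
oral capsule tail: 16.7/0.371 = 45.013; AUC_ev,0→∞ = 947.65 + 45.013 = 992.663 ng/mL·h
F = (AUC_ev/D_ev)/(AUC_iv/D_iv) = (992.663/15)/(763.278/10) = 66.1775/76.3278 = 0.8670

F = 0.867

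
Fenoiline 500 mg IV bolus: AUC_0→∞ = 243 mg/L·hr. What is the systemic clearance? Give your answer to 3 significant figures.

CL = Dose_iv / AUC_0→∞
   = 500 / 243 = 2.05761 L/hr

CL = 2.06 L/hr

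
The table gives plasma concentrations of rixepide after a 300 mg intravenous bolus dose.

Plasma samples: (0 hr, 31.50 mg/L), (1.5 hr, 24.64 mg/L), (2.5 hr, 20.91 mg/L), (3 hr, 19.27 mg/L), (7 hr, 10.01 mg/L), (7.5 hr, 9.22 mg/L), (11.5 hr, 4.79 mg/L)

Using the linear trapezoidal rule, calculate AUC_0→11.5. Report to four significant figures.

Trapezoidal AUC_0→11.5:
  [0→1.5]: (31.50+24.64)/2 × 1.5 = 42.105
  [1.5→2.5]: (24.64+20.91)/2 × 1 = 22.775
  [2.5→3]: (20.91+19.27)/2 × 0.5 = 10.045
  [3→7]: (19.27+10.01)/2 × 4 = 58.56
  [7→7.5]: (10.01+9.22)/2 × 0.5 = 4.8075
  [7.5→11.5]: (9.22+4.79)/2 × 4 = 28.02
  Sum = 166.3125 mg/L·hr

AUC = 166.3 mg/L·hr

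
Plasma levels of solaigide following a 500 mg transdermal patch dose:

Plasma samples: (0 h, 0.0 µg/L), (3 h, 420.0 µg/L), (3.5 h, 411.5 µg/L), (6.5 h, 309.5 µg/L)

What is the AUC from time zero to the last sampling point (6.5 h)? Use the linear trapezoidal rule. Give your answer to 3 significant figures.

Trapezoidal AUC_0→6.5:
  [0→3]: (0.0+420.0)/2 × 3 = 630.0
  [3→3.5]: (420.0+411.5)/2 × 0.5 = 207.875
  [3.5→6.5]: (411.5+309.5)/2 × 3 = 1081.5
  Sum = 1919.375 µg/L·h

AUC = 1920 µg/L·h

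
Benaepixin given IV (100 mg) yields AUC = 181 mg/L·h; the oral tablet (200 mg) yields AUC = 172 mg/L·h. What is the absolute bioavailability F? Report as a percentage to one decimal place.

F = (AUC_ev / D_ev) / (AUC_iv / D_iv)
  = (172/200) / (181/100)
  = 0.86 / 1.81 = 0.4751
  = 47.51%

F = 47.5%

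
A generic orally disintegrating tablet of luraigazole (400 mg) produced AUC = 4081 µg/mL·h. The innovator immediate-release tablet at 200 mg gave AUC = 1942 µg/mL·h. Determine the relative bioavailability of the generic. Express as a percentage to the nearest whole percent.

F_rel = (AUC_test/D_test) / (AUC_ref/D_ref)
      = (4081/400) / (1942/200)
      = 10.2025 / 9.71 = 1.0507 = 105.07%

F_rel = 105%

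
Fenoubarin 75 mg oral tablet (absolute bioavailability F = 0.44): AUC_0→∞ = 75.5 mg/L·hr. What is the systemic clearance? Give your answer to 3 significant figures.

CL = 0.437 L/hr

CL = F × Dose / AUC_0→∞
   = 0.44 × 75 / 75.5 = 0.437086 L/hr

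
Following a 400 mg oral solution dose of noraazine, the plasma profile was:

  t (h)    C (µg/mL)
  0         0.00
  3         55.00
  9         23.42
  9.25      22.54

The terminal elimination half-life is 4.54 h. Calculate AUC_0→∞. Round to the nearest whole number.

Trapezoidal AUC_0→9.25:
  [0→3]: (0.00+55.00)/2 × 3 = 82.5
  [3→9]: (55.00+23.42)/2 × 6 = 235.26
  [9→9.25]: (23.42+22.54)/2 × 0.25 = 5.745
  Sum = 323.505 µg/mL·h
k_e = ln2 / t½ = 0.693147 / 4.54 = 0.1527 h^-1
Extrapolated tail: C_last / k_e = 22.54 / 0.1527 = 147.610
AUC_0→∞ = 323.505 + 147.610 = 471.115 µg/mL·h

AUC = 471 µg/mL·h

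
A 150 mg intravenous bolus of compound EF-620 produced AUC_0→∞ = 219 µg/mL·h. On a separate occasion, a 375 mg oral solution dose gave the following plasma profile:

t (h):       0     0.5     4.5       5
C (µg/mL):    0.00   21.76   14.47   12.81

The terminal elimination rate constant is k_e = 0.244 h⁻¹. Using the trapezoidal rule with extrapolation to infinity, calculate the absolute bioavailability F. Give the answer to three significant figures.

F = 0.251

Trapezoidal AUC_0→5 (oral solution):
  [0→0.5]: (0.00+21.76)/2 × 0.5 = 5.44
  [0.5→4.5]: (21.76+14.47)/2 × 4 = 72.46
  [4.5→5]: (14.47+12.81)/2 × 0.5 = 6.82
  Sum = 84.72 µg/mL·h
Tail: C_last/k_e = 12.81/0.244 = 52.500
AUC_0→∞ (oral solution) = 84.72 + 52.500 = 137.22 µg/mL·h
F = (AUC_ev/D_ev)/(AUC_iv/D_iv) = (137.22/375)/(219/150) = 0.36592/1.46 = 0.2506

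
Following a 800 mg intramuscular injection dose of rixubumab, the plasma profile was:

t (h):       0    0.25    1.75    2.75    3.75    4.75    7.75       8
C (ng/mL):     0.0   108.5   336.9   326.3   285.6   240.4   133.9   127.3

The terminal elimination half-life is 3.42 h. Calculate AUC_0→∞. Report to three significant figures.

AUC = 2470 ng/mL·h

Trapezoidal AUC_0→8:
  [0→0.25]: (0.0+108.5)/2 × 0.25 = 13.5625
  [0.25→1.75]: (108.5+336.9)/2 × 1.5 = 334.05
  [1.75→2.75]: (336.9+326.3)/2 × 1 = 331.6
  [2.75→3.75]: (326.3+285.6)/2 × 1 = 305.95
  [3.75→4.75]: (285.6+240.4)/2 × 1 = 263.0
  [4.75→7.75]: (240.4+133.9)/2 × 3 = 561.45
  [7.75→8]: (133.9+127.3)/2 × 0.25 = 32.65
  Sum = 1842.2625 ng/mL·h
k_e = ln2 / t½ = 0.693147 / 3.42 = 0.2027 h^-1
Extrapolated tail: C_last / k_e = 127.3 / 0.2027 = 628.022
AUC_0→∞ = 1842.2625 + 628.022 = 2470.2845 ng/mL·h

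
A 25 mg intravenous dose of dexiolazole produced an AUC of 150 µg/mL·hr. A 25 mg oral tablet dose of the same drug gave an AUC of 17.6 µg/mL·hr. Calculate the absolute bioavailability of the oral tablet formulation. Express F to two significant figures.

F = (AUC_ev / D_ev) / (AUC_iv / D_iv)
  = (17.6/25) / (150/25)
  = 0.704 / 6 = 0.1173

F = 0.12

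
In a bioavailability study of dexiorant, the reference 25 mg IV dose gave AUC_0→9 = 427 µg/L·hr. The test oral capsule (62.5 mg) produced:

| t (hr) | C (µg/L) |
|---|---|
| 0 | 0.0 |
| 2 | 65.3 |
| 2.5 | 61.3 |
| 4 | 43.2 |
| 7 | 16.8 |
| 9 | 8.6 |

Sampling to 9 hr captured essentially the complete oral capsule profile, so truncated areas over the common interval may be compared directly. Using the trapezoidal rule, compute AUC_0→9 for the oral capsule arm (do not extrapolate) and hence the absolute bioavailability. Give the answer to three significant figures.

F = 0.272

Trapezoidal AUC_0→9 (oral capsule):
  [0→2]: (0.0+65.3)/2 × 2 = 65.3
  [2→2.5]: (65.3+61.3)/2 × 0.5 = 31.65
  [2.5→4]: (61.3+43.2)/2 × 1.5 = 78.375
  [4→7]: (43.2+16.8)/2 × 3 = 90.0
  [7→9]: (16.8+8.6)/2 × 2 = 25.4
  Sum = 290.725 µg/L·hr
F = (AUC_ev/D_ev)/(AUC_iv/D_iv) = (290.725/62.5)/(427/25) = 4.6516/17.08 = 0.2723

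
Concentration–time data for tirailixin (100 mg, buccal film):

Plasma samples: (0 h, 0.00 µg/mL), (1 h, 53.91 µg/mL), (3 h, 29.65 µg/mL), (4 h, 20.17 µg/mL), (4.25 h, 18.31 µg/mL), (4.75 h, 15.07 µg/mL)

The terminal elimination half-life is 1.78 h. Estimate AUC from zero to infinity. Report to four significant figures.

Trapezoidal AUC_0→4.75:
  [0→1]: (0.00+53.91)/2 × 1 = 26.955
  [1→3]: (53.91+29.65)/2 × 2 = 83.56
  [3→4]: (29.65+20.17)/2 × 1 = 24.91
  [4→4.25]: (20.17+18.31)/2 × 0.25 = 4.81
  [4.25→4.75]: (18.31+15.07)/2 × 0.5 = 8.345
  Sum = 148.58 µg/mL·h
k_e = ln2 / t½ = 0.693147 / 1.78 = 0.3894 h^-1
Extrapolated tail: C_last / k_e = 15.07 / 0.3894 = 38.701
AUC_0→∞ = 148.58 + 38.701 = 187.281 µg/mL·h

AUC = 187.3 µg/mL·h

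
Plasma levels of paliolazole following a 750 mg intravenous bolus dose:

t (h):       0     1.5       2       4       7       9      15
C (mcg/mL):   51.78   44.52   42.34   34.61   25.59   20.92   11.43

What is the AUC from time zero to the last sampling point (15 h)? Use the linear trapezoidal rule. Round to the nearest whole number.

AUC = 405 mcg/mL·h

Trapezoidal AUC_0→15:
  [0→1.5]: (51.78+44.52)/2 × 1.5 = 72.225
  [1.5→2]: (44.52+42.34)/2 × 0.5 = 21.715
  [2→4]: (42.34+34.61)/2 × 2 = 76.95
  [4→7]: (34.61+25.59)/2 × 3 = 90.3
  [7→9]: (25.59+20.92)/2 × 2 = 46.51
  [9→15]: (20.92+11.43)/2 × 6 = 97.05
  Sum = 404.75 mcg/mL·h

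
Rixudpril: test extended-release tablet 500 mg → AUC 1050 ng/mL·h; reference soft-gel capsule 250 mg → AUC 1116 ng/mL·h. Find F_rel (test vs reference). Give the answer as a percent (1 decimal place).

F_rel = 47.0%

F_rel = (AUC_test/D_test) / (AUC_ref/D_ref)
      = (1050/500) / (1116/250)
      = 2.1 / 4.464 = 0.4704 = 47.04%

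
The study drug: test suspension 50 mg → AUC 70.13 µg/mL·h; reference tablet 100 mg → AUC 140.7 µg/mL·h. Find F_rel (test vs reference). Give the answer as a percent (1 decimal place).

F_rel = 99.7%

F_rel = (AUC_test/D_test) / (AUC_ref/D_ref)
      = (70.13/50) / (140.7/100)
      = 1.4026 / 1.407 = 0.9969 = 99.69%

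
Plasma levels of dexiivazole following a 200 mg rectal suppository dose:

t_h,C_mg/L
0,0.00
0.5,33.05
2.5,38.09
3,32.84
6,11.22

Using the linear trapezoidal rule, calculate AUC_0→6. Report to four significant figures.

AUC = 163.2 mg/L·h

Trapezoidal AUC_0→6:
  [0→0.5]: (0.00+33.05)/2 × 0.5 = 8.2625
  [0.5→2.5]: (33.05+38.09)/2 × 2 = 71.14
  [2.5→3]: (38.09+32.84)/2 × 0.5 = 17.7325
  [3→6]: (32.84+11.22)/2 × 3 = 66.09
  Sum = 163.225 mg/L·h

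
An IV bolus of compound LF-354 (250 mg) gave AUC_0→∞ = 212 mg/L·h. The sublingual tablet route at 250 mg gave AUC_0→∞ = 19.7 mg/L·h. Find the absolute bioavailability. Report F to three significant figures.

F = 0.0929

F = (AUC_ev / D_ev) / (AUC_iv / D_iv)
  = (19.7/250) / (212/250)
  = 0.0788 / 0.848 = 0.0929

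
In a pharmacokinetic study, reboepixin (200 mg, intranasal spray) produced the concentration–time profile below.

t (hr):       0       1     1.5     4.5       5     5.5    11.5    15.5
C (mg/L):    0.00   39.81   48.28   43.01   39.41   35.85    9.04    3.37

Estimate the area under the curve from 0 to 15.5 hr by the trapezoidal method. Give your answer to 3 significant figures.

Trapezoidal AUC_0→15.5:
  [0→1]: (0.00+39.81)/2 × 1 = 19.905
  [1→1.5]: (39.81+48.28)/2 × 0.5 = 22.0225
  [1.5→4.5]: (48.28+43.01)/2 × 3 = 136.935
  [4.5→5]: (43.01+39.41)/2 × 0.5 = 20.605
  [5→5.5]: (39.41+35.85)/2 × 0.5 = 18.815
  [5.5→11.5]: (35.85+9.04)/2 × 6 = 134.67
  [11.5→15.5]: (9.04+3.37)/2 × 4 = 24.82
  Sum = 377.7725 mg/L·hr

AUC = 378 mg/L·hr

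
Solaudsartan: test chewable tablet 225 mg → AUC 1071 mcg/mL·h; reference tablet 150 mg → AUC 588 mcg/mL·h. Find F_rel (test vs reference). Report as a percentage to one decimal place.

F_rel = (AUC_test/D_test) / (AUC_ref/D_ref)
      = (1071/225) / (588/150)
      = 4.76 / 3.92 = 1.2143 = 121.43%

F_rel = 121.4%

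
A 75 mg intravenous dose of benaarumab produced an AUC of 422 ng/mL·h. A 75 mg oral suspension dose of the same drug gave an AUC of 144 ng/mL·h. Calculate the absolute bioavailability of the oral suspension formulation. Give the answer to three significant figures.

F = 0.341

F = (AUC_ev / D_ev) / (AUC_iv / D_iv)
  = (144/75) / (422/75)
  = 1.92 / 5.62667 = 0.3412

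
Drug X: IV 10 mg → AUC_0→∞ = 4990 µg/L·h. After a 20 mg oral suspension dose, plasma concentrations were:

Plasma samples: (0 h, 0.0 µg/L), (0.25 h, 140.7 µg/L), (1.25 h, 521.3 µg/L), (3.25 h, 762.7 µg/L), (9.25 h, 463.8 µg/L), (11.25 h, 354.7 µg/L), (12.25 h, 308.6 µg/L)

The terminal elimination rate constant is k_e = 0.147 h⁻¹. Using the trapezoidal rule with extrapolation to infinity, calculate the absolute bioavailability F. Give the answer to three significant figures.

Trapezoidal AUC_0→12.25 (oral suspension):
  [0→0.25]: (0.0+140.7)/2 × 0.25 = 17.5875
  [0.25→1.25]: (140.7+521.3)/2 × 1 = 331.0
  [1.25→3.25]: (521.3+762.7)/2 × 2 = 1284.0
  [3.25→9.25]: (762.7+463.8)/2 × 6 = 3679.5
  [9.25→11.25]: (463.8+354.7)/2 × 2 = 818.5
  [11.25→12.25]: (354.7+308.6)/2 × 1 = 331.65
  Sum = 6462.2375 µg/L·h
Tail: C_last/k_e = 308.6/0.147 = 2099.320
AUC_0→∞ (oral suspension) = 6462.2375 + 2099.320 = 8561.5575 µg/L·h
F = (AUC_ev/D_ev)/(AUC_iv/D_iv) = (8561.5575/20)/(4990/10) = 428.078/499 = 0.8579

F = 0.858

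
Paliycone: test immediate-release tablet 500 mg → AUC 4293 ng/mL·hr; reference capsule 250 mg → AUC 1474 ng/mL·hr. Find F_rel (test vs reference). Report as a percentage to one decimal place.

F_rel = 145.6%

F_rel = (AUC_test/D_test) / (AUC_ref/D_ref)
      = (4293/500) / (1474/250)
      = 8.586 / 5.896 = 1.4562 = 145.62%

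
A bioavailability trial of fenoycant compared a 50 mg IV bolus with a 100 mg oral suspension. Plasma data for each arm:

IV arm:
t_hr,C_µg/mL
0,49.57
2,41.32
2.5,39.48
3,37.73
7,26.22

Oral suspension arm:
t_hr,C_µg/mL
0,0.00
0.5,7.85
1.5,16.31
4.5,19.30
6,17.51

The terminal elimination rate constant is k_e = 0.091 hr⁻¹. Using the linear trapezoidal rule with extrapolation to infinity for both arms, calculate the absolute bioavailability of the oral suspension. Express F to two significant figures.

Trapezoidal AUC_0→7 (IV):
  [0→2]: (49.57+41.32)/2 × 2 = 90.89
  [2→2.5]: (41.32+39.48)/2 × 0.5 = 20.2
  [2.5→3]: (39.48+37.73)/2 × 0.5 = 19.3025
  [3→7]: (37.73+26.22)/2 × 4 = 127.9
  Sum = 258.2925 µg/mL·hr
IV tail: 26.22/0.091 = 288.132; AUC_iv,0→∞ = 258.2925 + 288.132 = 546.4245 µg/mL·hr
Trapezoidal AUC_0→6 (oral suspension):
  [0→0.5]: (0.00+7.85)/2 × 0.5 = 1.9625
  [0.5→1.5]: (7.85+16.31)/2 × 1 = 12.08
  [1.5→4.5]: (16.31+19.30)/2 × 3 = 53.415
  [4.5→6]: (19.30+17.51)/2 × 1.5 = 27.6075
  Sum = 95.065 µg/mL·hr
oral suspension tail: 17.51/0.091 = 192.418; AUC_ev,0→∞ = 95.065 + 192.418 = 287.483 µg/mL·hr
F = (AUC_ev/D_ev)/(AUC_iv/D_iv) = (287.483/100)/(546.4245/50) = 2.87483/10.92849 = 0.2631

F = 0.26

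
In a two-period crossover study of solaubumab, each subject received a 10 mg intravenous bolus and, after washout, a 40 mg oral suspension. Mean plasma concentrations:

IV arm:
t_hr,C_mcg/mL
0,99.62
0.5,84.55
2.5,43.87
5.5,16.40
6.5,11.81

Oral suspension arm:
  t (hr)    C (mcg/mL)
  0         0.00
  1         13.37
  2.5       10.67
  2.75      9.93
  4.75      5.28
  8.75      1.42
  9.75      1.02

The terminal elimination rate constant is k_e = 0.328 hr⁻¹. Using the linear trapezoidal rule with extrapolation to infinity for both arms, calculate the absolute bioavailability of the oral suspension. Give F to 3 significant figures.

Trapezoidal AUC_0→6.5 (IV):
  [0→0.5]: (99.62+84.55)/2 × 0.5 = 46.0425
  [0.5→2.5]: (84.55+43.87)/2 × 2 = 128.42
  [2.5→5.5]: (43.87+16.40)/2 × 3 = 90.405
  [5.5→6.5]: (16.40+11.81)/2 × 1 = 14.105
  Sum = 278.9725 mcg/mL·hr
IV tail: 11.81/0.328 = 36.006; AUC_iv,0→∞ = 278.9725 + 36.006 = 314.9785 mcg/mL·hr
Trapezoidal AUC_0→9.75 (oral suspension):
  [0→1]: (0.00+13.37)/2 × 1 = 6.685
  [1→2.5]: (13.37+10.67)/2 × 1.5 = 18.03
  [2.5→2.75]: (10.67+9.93)/2 × 0.25 = 2.575
  [2.75→4.75]: (9.93+5.28)/2 × 2 = 15.21
  [4.75→8.75]: (5.28+1.42)/2 × 4 = 13.4
  [8.75→9.75]: (1.42+1.02)/2 × 1 = 1.22
  Sum = 57.12 mcg/mL·hr
oral suspension tail: 1.02/0.328 = 3.110; AUC_ev,0→∞ = 57.12 + 3.110 = 60.23 mcg/mL·hr
F = (AUC_ev/D_ev)/(AUC_iv/D_iv) = (60.23/40)/(314.9785/10) = 1.50575/31.49785 = 0.0478

F = 0.0478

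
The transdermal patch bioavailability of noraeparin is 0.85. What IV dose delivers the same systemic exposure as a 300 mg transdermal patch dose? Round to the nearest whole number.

Systemic exposure from an extravascular dose = F × D_ev, so the equivalent IV dose is F × D_ev.
D_iv = F × D_ev = 0.85 × 300 = 255 mg

D_iv = 255 mg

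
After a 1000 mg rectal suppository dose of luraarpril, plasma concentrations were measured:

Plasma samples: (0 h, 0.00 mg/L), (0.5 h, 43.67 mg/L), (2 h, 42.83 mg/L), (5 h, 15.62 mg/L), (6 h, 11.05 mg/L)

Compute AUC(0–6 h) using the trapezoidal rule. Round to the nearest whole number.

AUC = 177 mg/L·h

Trapezoidal AUC_0→6:
  [0→0.5]: (0.00+43.67)/2 × 0.5 = 10.9175
  [0.5→2]: (43.67+42.83)/2 × 1.5 = 64.875
  [2→5]: (42.83+15.62)/2 × 3 = 87.675
  [5→6]: (15.62+11.05)/2 × 1 = 13.335
  Sum = 176.8025 mg/L·h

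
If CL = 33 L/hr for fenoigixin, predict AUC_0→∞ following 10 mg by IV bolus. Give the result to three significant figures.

AUC = 0.303 mg/L·hr

AUC_0→∞ = Dose_iv / CL
        = 10 / 33 = 0.30303 mg/L·hr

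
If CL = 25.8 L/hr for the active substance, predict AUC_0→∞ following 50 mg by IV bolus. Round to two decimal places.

AUC_0→∞ = Dose_iv / CL
        = 50 / 25.8 = 1.93798 mg/L·hr

AUC = 1.94 mg/L·hr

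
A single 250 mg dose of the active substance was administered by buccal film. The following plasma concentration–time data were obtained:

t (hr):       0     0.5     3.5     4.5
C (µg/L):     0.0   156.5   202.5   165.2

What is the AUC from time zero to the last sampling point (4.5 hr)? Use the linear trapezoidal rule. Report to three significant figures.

Trapezoidal AUC_0→4.5:
  [0→0.5]: (0.0+156.5)/2 × 0.5 = 39.125
  [0.5→3.5]: (156.5+202.5)/2 × 3 = 538.5
  [3.5→4.5]: (202.5+165.2)/2 × 1 = 183.85
  Sum = 761.475 µg/L·hr

AUC = 761 µg/L·hr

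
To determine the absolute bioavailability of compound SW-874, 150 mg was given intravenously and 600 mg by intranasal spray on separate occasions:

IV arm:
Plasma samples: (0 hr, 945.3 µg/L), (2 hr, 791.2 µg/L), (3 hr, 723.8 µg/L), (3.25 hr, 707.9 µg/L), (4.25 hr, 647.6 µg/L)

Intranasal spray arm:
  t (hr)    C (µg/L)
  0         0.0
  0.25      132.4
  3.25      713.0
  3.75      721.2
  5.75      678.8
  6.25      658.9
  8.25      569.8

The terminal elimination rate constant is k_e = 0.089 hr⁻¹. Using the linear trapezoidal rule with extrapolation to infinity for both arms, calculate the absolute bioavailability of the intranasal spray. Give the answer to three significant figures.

F = 0.259

Trapezoidal AUC_0→4.25 (IV):
  [0→2]: (945.3+791.2)/2 × 2 = 1736.5
  [2→3]: (791.2+723.8)/2 × 1 = 757.5
  [3→3.25]: (723.8+707.9)/2 × 0.25 = 178.9625
  [3.25→4.25]: (707.9+647.6)/2 × 1 = 677.75
  Sum = 3350.7125 µg/L·hr
IV tail: 647.6/0.089 = 7276.404; AUC_iv,0→∞ = 3350.7125 + 7276.404 = 10627.1165 µg/L·hr
Trapezoidal AUC_0→8.25 (intranasal spray):
  [0→0.25]: (0.0+132.4)/2 × 0.25 = 16.55
  [0.25→3.25]: (132.4+713.0)/2 × 3 = 1268.1
  [3.25→3.75]: (713.0+721.2)/2 × 0.5 = 358.55
  [3.75→5.75]: (721.2+678.8)/2 × 2 = 1400.0
  [5.75→6.25]: (678.8+658.9)/2 × 0.5 = 334.425
  [6.25→8.25]: (658.9+569.8)/2 × 2 = 1228.7
  Sum = 4606.325 µg/L·hr
intranasal spray tail: 569.8/0.089 = 6402.247; AUC_ev,0→∞ = 4606.325 + 6402.247 = 11008.572 µg/L·hr
F = (AUC_ev/D_ev)/(AUC_iv/D_iv) = (11008.572/600)/(10627.1165/150) = 18.34762/70.8474 = 0.2590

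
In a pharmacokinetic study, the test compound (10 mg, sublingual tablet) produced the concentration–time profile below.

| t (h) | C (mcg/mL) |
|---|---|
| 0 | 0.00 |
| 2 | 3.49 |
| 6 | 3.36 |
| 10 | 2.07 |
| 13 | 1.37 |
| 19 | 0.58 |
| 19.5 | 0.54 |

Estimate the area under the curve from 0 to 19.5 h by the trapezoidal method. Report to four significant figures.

Trapezoidal AUC_0→19.5:
  [0→2]: (0.00+3.49)/2 × 2 = 3.49
  [2→6]: (3.49+3.36)/2 × 4 = 13.7
  [6→10]: (3.36+2.07)/2 × 4 = 10.86
  [10→13]: (2.07+1.37)/2 × 3 = 5.16
  [13→19]: (1.37+0.58)/2 × 6 = 5.85
  [19→19.5]: (0.58+0.54)/2 × 0.5 = 0.28
  Sum = 39.34 mcg/mL·h

AUC = 39.34 mcg/mL·h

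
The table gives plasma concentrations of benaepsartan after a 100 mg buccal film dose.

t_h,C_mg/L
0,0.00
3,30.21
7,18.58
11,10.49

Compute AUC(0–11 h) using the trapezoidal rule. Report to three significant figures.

AUC = 201 mg/L·h

Trapezoidal AUC_0→11:
  [0→3]: (0.00+30.21)/2 × 3 = 45.315
  [3→7]: (30.21+18.58)/2 × 4 = 97.58
  [7→11]: (18.58+10.49)/2 × 4 = 58.14
  Sum = 201.035 mg/L·h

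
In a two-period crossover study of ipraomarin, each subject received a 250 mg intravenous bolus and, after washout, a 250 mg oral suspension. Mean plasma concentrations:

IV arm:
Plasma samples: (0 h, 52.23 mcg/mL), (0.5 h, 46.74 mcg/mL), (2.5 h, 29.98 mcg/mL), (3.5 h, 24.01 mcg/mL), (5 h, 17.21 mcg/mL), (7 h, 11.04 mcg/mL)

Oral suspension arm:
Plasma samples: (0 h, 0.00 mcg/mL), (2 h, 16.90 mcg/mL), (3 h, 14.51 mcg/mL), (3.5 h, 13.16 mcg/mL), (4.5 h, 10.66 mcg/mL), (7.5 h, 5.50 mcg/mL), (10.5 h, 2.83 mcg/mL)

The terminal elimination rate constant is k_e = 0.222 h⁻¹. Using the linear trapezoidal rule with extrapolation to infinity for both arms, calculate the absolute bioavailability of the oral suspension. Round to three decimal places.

Trapezoidal AUC_0→7 (IV):
  [0→0.5]: (52.23+46.74)/2 × 0.5 = 24.7425
  [0.5→2.5]: (46.74+29.98)/2 × 2 = 76.72
  [2.5→3.5]: (29.98+24.01)/2 × 1 = 26.995
  [3.5→5]: (24.01+17.21)/2 × 1.5 = 30.915
  [5→7]: (17.21+11.04)/2 × 2 = 28.25
  Sum = 187.6225 mcg/mL·h
IV tail: 11.04/0.222 = 49.730; AUC_iv,0→∞ = 187.6225 + 49.730 = 237.3525 mcg/mL·h
Trapezoidal AUC_0→10.5 (oral suspension):
  [0→2]: (0.00+16.90)/2 × 2 = 16.9
  [2→3]: (16.90+14.51)/2 × 1 = 15.705
  [3→3.5]: (14.51+13.16)/2 × 0.5 = 6.9175
  [3.5→4.5]: (13.16+10.66)/2 × 1 = 11.91
  [4.5→7.5]: (10.66+5.50)/2 × 3 = 24.24
  [7.5→10.5]: (5.50+2.83)/2 × 3 = 12.495
  Sum = 88.1675 mcg/mL·h
oral suspension tail: 2.83/0.222 = 12.748; AUC_ev,0→∞ = 88.1675 + 12.748 = 100.9155 mcg/mL·h
F = (AUC_ev/D_ev)/(AUC_iv/D_iv) = (100.9155/250)/(237.3525/250) = 0.403662/0.94941 = 0.4252

F = 0.425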